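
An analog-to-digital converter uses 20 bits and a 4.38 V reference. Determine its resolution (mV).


The resolution (LSB) of an ADC is Vref / 2^n.
LSB = 4.38 / 2^20
LSB = 4.38 / 1048576
LSB = 4.18e-06 V = 0.00417709 mV

0.00417709 mV


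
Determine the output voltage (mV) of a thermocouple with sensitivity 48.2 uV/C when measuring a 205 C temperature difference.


The thermocouple output V = sensitivity * dT.
V = 48.2 uV/C * 205 C
V = 9881.0 uV
V = 9.881 mV

9.881 mV


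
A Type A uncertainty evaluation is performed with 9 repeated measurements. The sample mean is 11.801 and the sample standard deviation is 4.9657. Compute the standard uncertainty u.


The standard uncertainty for Type A evaluation is u = s / sqrt(n).
u = 4.9657 / sqrt(9)
u = 4.9657 / 3.0
u = 1.6552

1.6552


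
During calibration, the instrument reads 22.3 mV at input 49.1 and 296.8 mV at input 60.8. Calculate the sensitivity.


Sensitivity = (y2 - y1) / (x2 - x1).
S = (296.8 - 22.3) / (60.8 - 49.1)
S = 274.5 / 11.7
S = 23.4615 mV/unit

23.4615 mV/unit


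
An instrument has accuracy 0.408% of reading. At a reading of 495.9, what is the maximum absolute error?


Absolute error = (accuracy% / 100) * reading.
Error = (0.408 / 100) * 495.9
Error = 0.00408 * 495.9
Error = 2.0233

2.0233


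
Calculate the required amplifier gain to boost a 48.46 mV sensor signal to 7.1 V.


Gain = Vout / Vin (converting to same units).
G = 7.1 V / 48.46 mV
G = 7100.0 mV / 48.46 mV
G = 146.51

146.51


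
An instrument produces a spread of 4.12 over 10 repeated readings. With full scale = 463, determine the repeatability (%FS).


Repeatability = (spread / full scale) * 100%.
R = (4.12 / 463) * 100
R = 0.89 %FS

0.89 %FS


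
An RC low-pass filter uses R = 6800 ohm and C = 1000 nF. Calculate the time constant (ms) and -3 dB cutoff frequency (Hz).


Time constant: tau = R * C.
tau = 6800 * 1.00e-06 = 0.0068 s
tau = 6.8 ms
Cutoff frequency: fc = 1 / (2*pi*R*C).
fc = 1 / (2*pi*0.0068) = 23.41 Hz

tau = 6.8 ms, fc = 23.41 Hz


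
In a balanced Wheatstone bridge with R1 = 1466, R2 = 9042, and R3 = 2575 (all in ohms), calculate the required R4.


At balance: R1*R4 = R2*R3, so R4 = R2*R3/R1.
R4 = 9042 * 2575 / 1466
R4 = 23283150 / 1466
R4 = 15882.09 ohm

15882.09 ohm


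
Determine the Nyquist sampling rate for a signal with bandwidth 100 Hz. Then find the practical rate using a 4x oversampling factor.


By Nyquist theorem, fs_min = 2 * fmax.
fs_min = 2 * 100 = 200 Hz
Practical rate = 4 * fs_min = 4 * 200 = 800 Hz

fs_min = 200 Hz, fs_practical = 800 Hz


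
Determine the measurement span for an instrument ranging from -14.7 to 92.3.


Span = upper range - lower range.
Span = 92.3 - (-14.7)
Span = 107.0

107.0


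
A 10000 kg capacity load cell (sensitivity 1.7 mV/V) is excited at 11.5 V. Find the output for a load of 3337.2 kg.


Vout = rated_output * Vex * (load / capacity).
Vout = 1.7 * 11.5 * (3337.2 / 10000)
Vout = 1.7 * 11.5 * 0.33372
Vout = 6.524 mV

6.524 mV


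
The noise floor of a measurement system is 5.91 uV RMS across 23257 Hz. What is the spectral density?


Noise spectral density = Vrms / sqrt(BW).
NSD = 5.91 / sqrt(23257)
NSD = 5.91 / 152.5025
NSD = 0.0388 uV/sqrt(Hz)

0.0388 uV/sqrt(Hz)


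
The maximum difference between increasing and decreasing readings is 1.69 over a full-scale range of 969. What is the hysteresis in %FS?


Hysteresis = (max difference / full scale) * 100%.
H = (1.69 / 969) * 100
H = 0.174 %FS

0.174 %FS


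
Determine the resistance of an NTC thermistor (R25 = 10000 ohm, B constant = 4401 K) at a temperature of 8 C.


NTC thermistor equation: Rt = R25 * exp(B * (1/T - 1/T25)).
T in Kelvin: 281.15 K, T25 = 298.15 K
1/T - 1/T25 = 1/281.15 - 1/298.15 = 0.0002028
B * (1/T - 1/T25) = 4401 * 0.0002028 = 0.8925
Rt = 10000 * exp(0.8925) = 24413.2 ohm

24413.2 ohm


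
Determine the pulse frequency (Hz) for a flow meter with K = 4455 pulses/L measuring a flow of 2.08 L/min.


Frequency = K * Q / 60 (converting L/min to L/s).
f = 4455 * 2.08 / 60
f = 9266.4 / 60
f = 154.44 Hz

154.44 Hz


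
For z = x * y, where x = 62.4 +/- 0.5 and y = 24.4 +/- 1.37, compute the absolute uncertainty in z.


For a product z = x*y, the relative uncertainty is:
uz/z = sqrt((ux/x)^2 + (uy/y)^2)
Relative uncertainties: ux/x = 0.5/62.4 = 0.008013
uy/y = 1.37/24.4 = 0.056148
z = 62.4 * 24.4 = 1522.6
uz = 1522.6 * sqrt(0.008013^2 + 0.056148^2) = 86.354

86.354


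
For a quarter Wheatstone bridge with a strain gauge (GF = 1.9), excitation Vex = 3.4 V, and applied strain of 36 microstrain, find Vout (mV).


Quarter bridge output: Vout = (GF * epsilon * Vex) / 4.
Vout = (1.9 * 36e-6 * 3.4) / 4
Vout = 0.00023256 / 4 V
Vout = 5.814e-05 V = 0.0581 mV

0.0581 mV


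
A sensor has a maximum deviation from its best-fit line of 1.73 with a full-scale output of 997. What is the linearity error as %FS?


Linearity error = (max deviation / full scale) * 100%.
Linearity = (1.73 / 997) * 100
Linearity = 0.174 %FS

0.174 %FS


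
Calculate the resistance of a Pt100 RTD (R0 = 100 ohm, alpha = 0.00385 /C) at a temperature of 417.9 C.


The RTD equation: Rt = R0 * (1 + alpha * T).
Rt = 100 * (1 + 0.00385 * 417.9)
Rt = 100 * (1 + 1.608915)
Rt = 100 * 2.608915
Rt = 260.891 ohm

260.891 ohm


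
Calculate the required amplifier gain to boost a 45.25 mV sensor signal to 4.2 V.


Gain = Vout / Vin (converting to same units).
G = 4.2 V / 45.25 mV
G = 4200.0 mV / 45.25 mV
G = 92.82

92.82


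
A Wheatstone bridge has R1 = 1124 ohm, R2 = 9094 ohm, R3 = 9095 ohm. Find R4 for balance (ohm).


At balance: R1*R4 = R2*R3, so R4 = R2*R3/R1.
R4 = 9094 * 9095 / 1124
R4 = 82709930 / 1124
R4 = 73585.35 ohm

73585.35 ohm


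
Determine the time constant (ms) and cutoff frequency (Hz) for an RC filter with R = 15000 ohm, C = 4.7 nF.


Time constant: tau = R * C.
tau = 15000 * 4.70e-09 = 7.05e-05 s
tau = 0.0705 ms
Cutoff frequency: fc = 1 / (2*pi*R*C).
fc = 1 / (2*pi*7.05e-05) = 2257.52 Hz

tau = 0.0705 ms, fc = 2257.52 Hz


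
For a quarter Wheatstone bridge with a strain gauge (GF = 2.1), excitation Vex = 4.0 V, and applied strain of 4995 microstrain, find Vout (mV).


Quarter bridge output: Vout = (GF * epsilon * Vex) / 4.
Vout = (2.1 * 4995e-6 * 4.0) / 4
Vout = 0.041958 / 4 V
Vout = 0.0104895 V = 10.4895 mV

10.4895 mV


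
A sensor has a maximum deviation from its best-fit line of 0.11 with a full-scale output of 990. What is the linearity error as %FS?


Linearity error = (max deviation / full scale) * 100%.
Linearity = (0.11 / 990) * 100
Linearity = 0.011 %FS

0.011 %FS


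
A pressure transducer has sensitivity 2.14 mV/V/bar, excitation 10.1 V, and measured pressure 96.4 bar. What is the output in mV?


Output = sensitivity * Vex * P.
Vout = 2.14 * 10.1 * 96.4
Vout = 21.614 * 96.4
Vout = 2083.59 mV

2083.59 mV


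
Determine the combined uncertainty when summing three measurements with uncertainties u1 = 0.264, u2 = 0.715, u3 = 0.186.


For a sum of independent quantities, uc = sqrt(u1^2 + u2^2 + u3^2).
uc = sqrt(0.264^2 + 0.715^2 + 0.186^2)
uc = sqrt(0.069696 + 0.511225 + 0.034596)
uc = 0.7845

0.7845


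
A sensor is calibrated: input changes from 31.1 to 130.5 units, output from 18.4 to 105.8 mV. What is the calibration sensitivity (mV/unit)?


Sensitivity = (y2 - y1) / (x2 - x1).
S = (105.8 - 18.4) / (130.5 - 31.1)
S = 87.4 / 99.4
S = 0.8793 mV/unit

0.8793 mV/unit


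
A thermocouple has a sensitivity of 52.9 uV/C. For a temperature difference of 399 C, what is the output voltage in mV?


The thermocouple output V = sensitivity * dT.
V = 52.9 uV/C * 399 C
V = 21107.1 uV
V = 21.107 mV

21.107 mV


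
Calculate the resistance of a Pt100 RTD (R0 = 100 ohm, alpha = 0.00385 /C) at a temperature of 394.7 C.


The RTD equation: Rt = R0 * (1 + alpha * T).
Rt = 100 * (1 + 0.00385 * 394.7)
Rt = 100 * (1 + 1.519595)
Rt = 100 * 2.519595
Rt = 251.959 ohm

251.959 ohm


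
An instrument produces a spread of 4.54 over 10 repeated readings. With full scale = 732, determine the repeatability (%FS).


Repeatability = (spread / full scale) * 100%.
R = (4.54 / 732) * 100
R = 0.62 %FS

0.62 %FS


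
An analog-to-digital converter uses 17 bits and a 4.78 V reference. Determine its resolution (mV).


The resolution (LSB) of an ADC is Vref / 2^n.
LSB = 4.78 / 2^17
LSB = 4.78 / 131072
LSB = 3.647e-05 V = 0.03646851 mV

0.03646851 mV


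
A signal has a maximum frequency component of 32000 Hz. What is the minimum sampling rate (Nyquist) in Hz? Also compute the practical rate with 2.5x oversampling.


By Nyquist theorem, fs_min = 2 * fmax.
fs_min = 2 * 32000 = 64000 Hz
Practical rate = 2.5 * fs_min = 2.5 * 64000 = 160000 Hz

fs_min = 64000 Hz, fs_practical = 160000 Hz


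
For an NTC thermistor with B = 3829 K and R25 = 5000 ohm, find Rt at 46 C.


NTC thermistor equation: Rt = R25 * exp(B * (1/T - 1/T25)).
T in Kelvin: 319.15 K, T25 = 298.15 K
1/T - 1/T25 = 1/319.15 - 1/298.15 = -0.00022069
B * (1/T - 1/T25) = 3829 * -0.00022069 = -0.845
Rt = 5000 * exp(-0.845) = 2147.7 ohm

2147.7 ohm


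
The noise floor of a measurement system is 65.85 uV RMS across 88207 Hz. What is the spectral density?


Noise spectral density = Vrms / sqrt(BW).
NSD = 65.85 / sqrt(88207)
NSD = 65.85 / 296.9966
NSD = 0.2217 uV/sqrt(Hz)

0.2217 uV/sqrt(Hz)


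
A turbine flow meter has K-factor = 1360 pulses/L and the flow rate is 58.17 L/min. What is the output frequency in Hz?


Frequency = K * Q / 60 (converting L/min to L/s).
f = 1360 * 58.17 / 60
f = 79111.2 / 60
f = 1318.52 Hz

1318.52 Hz


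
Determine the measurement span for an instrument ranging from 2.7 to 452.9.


Span = upper range - lower range.
Span = 452.9 - (2.7)
Span = 450.2

450.2


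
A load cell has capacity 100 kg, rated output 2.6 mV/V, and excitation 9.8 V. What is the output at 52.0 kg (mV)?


Vout = rated_output * Vex * (load / capacity).
Vout = 2.6 * 9.8 * (52.0 / 100)
Vout = 2.6 * 9.8 * 0.52
Vout = 13.25 mV

13.25 mV


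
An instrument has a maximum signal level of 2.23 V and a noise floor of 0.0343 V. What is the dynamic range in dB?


Dynamic range = 20 * log10(Vmax / Vnoise).
DR = 20 * log10(2.23 / 0.0343)
DR = 20 * log10(65.01)
DR = 36.26 dB

36.26 dB


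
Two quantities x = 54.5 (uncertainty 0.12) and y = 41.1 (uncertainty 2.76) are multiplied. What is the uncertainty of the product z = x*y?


For a product z = x*y, the relative uncertainty is:
uz/z = sqrt((ux/x)^2 + (uy/y)^2)
Relative uncertainties: ux/x = 0.12/54.5 = 0.002202
uy/y = 2.76/41.1 = 0.067153
z = 54.5 * 41.1 = 2240.0
uz = 2240.0 * sqrt(0.002202^2 + 0.067153^2) = 150.501

150.501


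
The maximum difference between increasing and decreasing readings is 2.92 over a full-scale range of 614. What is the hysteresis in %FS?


Hysteresis = (max difference / full scale) * 100%.
H = (2.92 / 614) * 100
H = 0.476 %FS

0.476 %FS


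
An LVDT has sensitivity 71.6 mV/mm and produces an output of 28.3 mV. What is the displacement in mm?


Displacement = Vout / sensitivity.
d = 28.3 / 71.6
d = 0.395 mm

0.395 mm


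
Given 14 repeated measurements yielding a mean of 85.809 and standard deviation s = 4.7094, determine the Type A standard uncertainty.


The standard uncertainty for Type A evaluation is u = s / sqrt(n).
u = 4.7094 / sqrt(14)
u = 4.7094 / 3.7417
u = 1.2586

1.2586


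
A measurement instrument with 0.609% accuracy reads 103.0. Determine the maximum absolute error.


Absolute error = (accuracy% / 100) * reading.
Error = (0.609 / 100) * 103.0
Error = 0.00609 * 103.0
Error = 0.6273

0.6273


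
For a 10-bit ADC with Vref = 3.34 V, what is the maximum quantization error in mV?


The maximum quantization error is +/- LSB/2.
LSB = Vref / 2^n = 3.34 / 1024 = 0.00326172 V
Max error = LSB / 2 = 0.00326172 / 2 = 0.00163086 V
Max error = 1.6309 mV

1.6309 mV


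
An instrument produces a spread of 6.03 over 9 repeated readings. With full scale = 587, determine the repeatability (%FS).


Repeatability = (spread / full scale) * 100%.
R = (6.03 / 587) * 100
R = 1.027 %FS

1.027 %FS


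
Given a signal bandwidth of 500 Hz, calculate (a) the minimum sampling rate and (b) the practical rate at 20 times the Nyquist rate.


By Nyquist theorem, fs_min = 2 * fmax.
fs_min = 2 * 500 = 1000 Hz
Practical rate = 20 * fs_min = 20 * 1000 = 20000 Hz

fs_min = 1000 Hz, fs_practical = 20000 Hz


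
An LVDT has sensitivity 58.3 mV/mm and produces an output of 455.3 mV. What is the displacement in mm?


Displacement = Vout / sensitivity.
d = 455.3 / 58.3
d = 7.81 mm

7.81 mm


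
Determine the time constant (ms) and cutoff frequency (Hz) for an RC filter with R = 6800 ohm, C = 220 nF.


Time constant: tau = R * C.
tau = 6800 * 2.20e-07 = 0.001496 s
tau = 1.496 ms
Cutoff frequency: fc = 1 / (2*pi*R*C).
fc = 1 / (2*pi*0.001496) = 106.39 Hz

tau = 1.496 ms, fc = 106.39 Hz


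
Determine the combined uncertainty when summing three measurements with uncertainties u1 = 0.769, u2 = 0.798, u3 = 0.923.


For a sum of independent quantities, uc = sqrt(u1^2 + u2^2 + u3^2).
uc = sqrt(0.769^2 + 0.798^2 + 0.923^2)
uc = sqrt(0.591361 + 0.636804 + 0.851929)
uc = 1.4423

1.4423


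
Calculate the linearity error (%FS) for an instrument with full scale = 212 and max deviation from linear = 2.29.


Linearity error = (max deviation / full scale) * 100%.
Linearity = (2.29 / 212) * 100
Linearity = 1.08 %FS

1.08 %FS


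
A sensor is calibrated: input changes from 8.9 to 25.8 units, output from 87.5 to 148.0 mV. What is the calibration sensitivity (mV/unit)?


Sensitivity = (y2 - y1) / (x2 - x1).
S = (148.0 - 87.5) / (25.8 - 8.9)
S = 60.5 / 16.9
S = 3.5799 mV/unit

3.5799 mV/unit


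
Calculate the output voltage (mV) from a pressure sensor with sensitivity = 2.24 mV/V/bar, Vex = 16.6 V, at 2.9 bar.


Output = sensitivity * Vex * P.
Vout = 2.24 * 16.6 * 2.9
Vout = 37.184 * 2.9
Vout = 107.83 mV

107.83 mV


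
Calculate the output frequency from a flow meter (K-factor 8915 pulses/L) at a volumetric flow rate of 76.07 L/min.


Frequency = K * Q / 60 (converting L/min to L/s).
f = 8915 * 76.07 / 60
f = 678164.05 / 60
f = 11302.73 Hz

11302.73 Hz


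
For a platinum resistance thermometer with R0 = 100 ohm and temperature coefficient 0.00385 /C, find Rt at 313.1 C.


The RTD equation: Rt = R0 * (1 + alpha * T).
Rt = 100 * (1 + 0.00385 * 313.1)
Rt = 100 * (1 + 1.205435)
Rt = 100 * 2.205435
Rt = 220.543 ohm

220.543 ohm


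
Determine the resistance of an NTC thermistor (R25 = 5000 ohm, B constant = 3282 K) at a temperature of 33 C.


NTC thermistor equation: Rt = R25 * exp(B * (1/T - 1/T25)).
T in Kelvin: 306.15 K, T25 = 298.15 K
1/T - 1/T25 = 1/306.15 - 1/298.15 = -8.764e-05
B * (1/T - 1/T25) = 3282 * -8.764e-05 = -0.2876
Rt = 5000 * exp(-0.2876) = 3750.1 ohm

3750.1 ohm


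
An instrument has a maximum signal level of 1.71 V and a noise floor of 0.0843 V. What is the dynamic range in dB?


Dynamic range = 20 * log10(Vmax / Vnoise).
DR = 20 * log10(1.71 / 0.0843)
DR = 20 * log10(20.28)
DR = 26.14 dB

26.14 dB


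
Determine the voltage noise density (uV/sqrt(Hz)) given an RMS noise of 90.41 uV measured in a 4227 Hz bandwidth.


Noise spectral density = Vrms / sqrt(BW).
NSD = 90.41 / sqrt(4227)
NSD = 90.41 / 65.0154
NSD = 1.3906 uV/sqrt(Hz)

1.3906 uV/sqrt(Hz)


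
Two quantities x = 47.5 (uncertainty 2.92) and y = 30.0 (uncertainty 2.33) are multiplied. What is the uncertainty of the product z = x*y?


For a product z = x*y, the relative uncertainty is:
uz/z = sqrt((ux/x)^2 + (uy/y)^2)
Relative uncertainties: ux/x = 2.92/47.5 = 0.061474
uy/y = 2.33/30.0 = 0.077667
z = 47.5 * 30.0 = 1425.0
uz = 1425.0 * sqrt(0.061474^2 + 0.077667^2) = 141.148

141.148


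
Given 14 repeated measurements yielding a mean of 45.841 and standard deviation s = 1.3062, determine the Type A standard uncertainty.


The standard uncertainty for Type A evaluation is u = s / sqrt(n).
u = 1.3062 / sqrt(14)
u = 1.3062 / 3.7417
u = 0.3491

0.3491


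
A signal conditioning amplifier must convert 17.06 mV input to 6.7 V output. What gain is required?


Gain = Vout / Vin (converting to same units).
G = 6.7 V / 17.06 mV
G = 6700.0 mV / 17.06 mV
G = 392.73

392.73


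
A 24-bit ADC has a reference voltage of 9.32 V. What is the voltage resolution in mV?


The resolution (LSB) of an ADC is Vref / 2^n.
LSB = 9.32 / 2^24
LSB = 9.32 / 16777216
LSB = 5.6e-07 V = 0.00055552 mV

0.00055552 mV


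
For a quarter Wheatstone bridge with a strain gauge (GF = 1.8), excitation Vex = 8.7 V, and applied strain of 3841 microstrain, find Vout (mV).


Quarter bridge output: Vout = (GF * epsilon * Vex) / 4.
Vout = (1.8 * 3841e-6 * 8.7) / 4
Vout = 0.06015006 / 4 V
Vout = 0.01503751 V = 15.0375 mV

15.0375 mV


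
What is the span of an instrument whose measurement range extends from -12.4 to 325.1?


Span = upper range - lower range.
Span = 325.1 - (-12.4)
Span = 337.5

337.5


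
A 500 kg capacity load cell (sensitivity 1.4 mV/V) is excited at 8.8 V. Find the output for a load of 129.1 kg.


Vout = rated_output * Vex * (load / capacity).
Vout = 1.4 * 8.8 * (129.1 / 500)
Vout = 1.4 * 8.8 * 0.2582
Vout = 3.181 mV

3.181 mV


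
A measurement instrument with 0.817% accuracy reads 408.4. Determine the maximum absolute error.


Absolute error = (accuracy% / 100) * reading.
Error = (0.817 / 100) * 408.4
Error = 0.00817 * 408.4
Error = 3.3366

3.3366


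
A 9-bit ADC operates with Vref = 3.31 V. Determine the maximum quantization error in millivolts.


The maximum quantization error is +/- LSB/2.
LSB = Vref / 2^n = 3.31 / 512 = 0.00646484 V
Max error = LSB / 2 = 0.00646484 / 2 = 0.00323242 V
Max error = 3.2324 mV

3.2324 mV


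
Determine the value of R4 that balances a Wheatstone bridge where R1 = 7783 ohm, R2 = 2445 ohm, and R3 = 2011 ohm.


At balance: R1*R4 = R2*R3, so R4 = R2*R3/R1.
R4 = 2445 * 2011 / 7783
R4 = 4916895 / 7783
R4 = 631.75 ohm

631.75 ohm


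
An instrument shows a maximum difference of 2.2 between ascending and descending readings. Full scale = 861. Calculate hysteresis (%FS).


Hysteresis = (max difference / full scale) * 100%.
H = (2.2 / 861) * 100
H = 0.256 %FS

0.256 %FS


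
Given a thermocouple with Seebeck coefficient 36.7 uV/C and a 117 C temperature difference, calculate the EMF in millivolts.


The thermocouple output V = sensitivity * dT.
V = 36.7 uV/C * 117 C
V = 4293.9 uV
V = 4.294 mV

4.294 mV


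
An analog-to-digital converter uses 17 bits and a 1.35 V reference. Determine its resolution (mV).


The resolution (LSB) of an ADC is Vref / 2^n.
LSB = 1.35 / 2^17
LSB = 1.35 / 131072
LSB = 1.03e-05 V = 0.01029968 mV

0.01029968 mV


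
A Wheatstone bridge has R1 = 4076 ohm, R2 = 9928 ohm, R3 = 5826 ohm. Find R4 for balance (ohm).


At balance: R1*R4 = R2*R3, so R4 = R2*R3/R1.
R4 = 9928 * 5826 / 4076
R4 = 57840528 / 4076
R4 = 14190.51 ohm

14190.51 ohm


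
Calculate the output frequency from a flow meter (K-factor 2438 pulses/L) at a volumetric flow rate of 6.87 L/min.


Frequency = K * Q / 60 (converting L/min to L/s).
f = 2438 * 6.87 / 60
f = 16749.06 / 60
f = 279.15 Hz

279.15 Hz


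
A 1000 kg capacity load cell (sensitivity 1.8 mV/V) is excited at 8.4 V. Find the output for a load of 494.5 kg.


Vout = rated_output * Vex * (load / capacity).
Vout = 1.8 * 8.4 * (494.5 / 1000)
Vout = 1.8 * 8.4 * 0.4945
Vout = 7.477 mV

7.477 mV


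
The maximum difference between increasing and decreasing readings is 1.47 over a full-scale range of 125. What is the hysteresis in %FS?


Hysteresis = (max difference / full scale) * 100%.
H = (1.47 / 125) * 100
H = 1.176 %FS

1.176 %FS


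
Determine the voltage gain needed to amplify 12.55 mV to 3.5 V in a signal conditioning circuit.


Gain = Vout / Vin (converting to same units).
G = 3.5 V / 12.55 mV
G = 3500.0 mV / 12.55 mV
G = 278.88

278.88


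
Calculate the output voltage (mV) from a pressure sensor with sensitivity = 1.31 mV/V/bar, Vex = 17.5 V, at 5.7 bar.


Output = sensitivity * Vex * P.
Vout = 1.31 * 17.5 * 5.7
Vout = 22.925 * 5.7
Vout = 130.67 mV

130.67 mV


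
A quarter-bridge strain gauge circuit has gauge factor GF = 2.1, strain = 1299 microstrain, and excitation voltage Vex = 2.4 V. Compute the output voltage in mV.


Quarter bridge output: Vout = (GF * epsilon * Vex) / 4.
Vout = (2.1 * 1299e-6 * 2.4) / 4
Vout = 0.00654696 / 4 V
Vout = 0.00163674 V = 1.6367 mV

1.6367 mV


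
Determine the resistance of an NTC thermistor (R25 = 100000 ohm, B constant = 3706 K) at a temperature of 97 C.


NTC thermistor equation: Rt = R25 * exp(B * (1/T - 1/T25)).
T in Kelvin: 370.15 K, T25 = 298.15 K
1/T - 1/T25 = 1/370.15 - 1/298.15 = -0.00065241
B * (1/T - 1/T25) = 3706 * -0.00065241 = -2.4178
Rt = 100000 * exp(-2.4178) = 8911.5 ohm

8911.5 ohm


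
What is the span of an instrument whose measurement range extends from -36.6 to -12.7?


Span = upper range - lower range.
Span = -12.7 - (-36.6)
Span = 23.9

23.9


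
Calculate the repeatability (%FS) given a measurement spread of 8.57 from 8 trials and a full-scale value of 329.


Repeatability = (spread / full scale) * 100%.
R = (8.57 / 329) * 100
R = 2.605 %FS

2.605 %FS


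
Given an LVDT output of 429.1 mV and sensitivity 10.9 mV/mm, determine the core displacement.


Displacement = Vout / sensitivity.
d = 429.1 / 10.9
d = 39.367 mm

39.367 mm


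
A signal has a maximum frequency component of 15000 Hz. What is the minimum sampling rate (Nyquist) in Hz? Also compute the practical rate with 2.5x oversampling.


By Nyquist theorem, fs_min = 2 * fmax.
fs_min = 2 * 15000 = 30000 Hz
Practical rate = 2.5 * fs_min = 2.5 * 30000 = 75000 Hz

fs_min = 30000 Hz, fs_practical = 75000 Hz


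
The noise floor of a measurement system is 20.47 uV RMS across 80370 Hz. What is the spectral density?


Noise spectral density = Vrms / sqrt(BW).
NSD = 20.47 / sqrt(80370)
NSD = 20.47 / 283.496
NSD = 0.0722 uV/sqrt(Hz)

0.0722 uV/sqrt(Hz)


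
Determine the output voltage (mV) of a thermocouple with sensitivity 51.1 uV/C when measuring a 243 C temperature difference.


The thermocouple output V = sensitivity * dT.
V = 51.1 uV/C * 243 C
V = 12417.3 uV
V = 12.417 mV

12.417 mV


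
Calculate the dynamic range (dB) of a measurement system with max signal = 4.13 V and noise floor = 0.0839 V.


Dynamic range = 20 * log10(Vmax / Vnoise).
DR = 20 * log10(4.13 / 0.0839)
DR = 20 * log10(49.23)
DR = 33.84 dB

33.84 dB


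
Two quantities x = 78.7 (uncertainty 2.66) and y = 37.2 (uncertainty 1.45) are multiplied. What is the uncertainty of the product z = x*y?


For a product z = x*y, the relative uncertainty is:
uz/z = sqrt((ux/x)^2 + (uy/y)^2)
Relative uncertainties: ux/x = 2.66/78.7 = 0.033799
uy/y = 1.45/37.2 = 0.038978
z = 78.7 * 37.2 = 2927.6
uz = 2927.6 * sqrt(0.033799^2 + 0.038978^2) = 151.042

151.042


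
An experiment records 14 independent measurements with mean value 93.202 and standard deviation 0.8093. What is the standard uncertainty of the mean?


The standard uncertainty for Type A evaluation is u = s / sqrt(n).
u = 0.8093 / sqrt(14)
u = 0.8093 / 3.7417
u = 0.2163

0.2163


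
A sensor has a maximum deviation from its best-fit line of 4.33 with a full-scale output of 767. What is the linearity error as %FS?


Linearity error = (max deviation / full scale) * 100%.
Linearity = (4.33 / 767) * 100
Linearity = 0.565 %FS

0.565 %FS


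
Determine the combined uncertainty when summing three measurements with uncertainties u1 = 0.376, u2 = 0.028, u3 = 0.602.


For a sum of independent quantities, uc = sqrt(u1^2 + u2^2 + u3^2).
uc = sqrt(0.376^2 + 0.028^2 + 0.602^2)
uc = sqrt(0.141376 + 0.000784 + 0.362404)
uc = 0.7103

0.7103


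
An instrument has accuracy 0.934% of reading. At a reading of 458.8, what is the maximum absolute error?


Absolute error = (accuracy% / 100) * reading.
Error = (0.934 / 100) * 458.8
Error = 0.00934 * 458.8
Error = 4.2852

4.2852


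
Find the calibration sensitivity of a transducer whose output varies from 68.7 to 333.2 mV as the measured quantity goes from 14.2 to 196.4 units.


Sensitivity = (y2 - y1) / (x2 - x1).
S = (333.2 - 68.7) / (196.4 - 14.2)
S = 264.5 / 182.2
S = 1.4517 mV/unit

1.4517 mV/unit


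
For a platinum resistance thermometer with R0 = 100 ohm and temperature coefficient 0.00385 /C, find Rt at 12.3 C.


The RTD equation: Rt = R0 * (1 + alpha * T).
Rt = 100 * (1 + 0.00385 * 12.3)
Rt = 100 * (1 + 0.047355)
Rt = 100 * 1.047355
Rt = 104.736 ohm

104.736 ohm


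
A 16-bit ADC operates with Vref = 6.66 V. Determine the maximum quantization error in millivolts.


The maximum quantization error is +/- LSB/2.
LSB = Vref / 2^n = 6.66 / 65536 = 0.00010162 V
Max error = LSB / 2 = 0.00010162 / 2 = 5.081e-05 V
Max error = 0.0508 mV

0.0508 mV


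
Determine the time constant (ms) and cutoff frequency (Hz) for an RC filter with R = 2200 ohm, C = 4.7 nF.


Time constant: tau = R * C.
tau = 2200 * 4.70e-09 = 1.034e-05 s
tau = 0.0103 ms
Cutoff frequency: fc = 1 / (2*pi*R*C).
fc = 1 / (2*pi*1.034e-05) = 15392.16 Hz

tau = 0.0103 ms, fc = 15392.16 Hz


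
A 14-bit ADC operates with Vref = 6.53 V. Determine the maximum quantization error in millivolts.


The maximum quantization error is +/- LSB/2.
LSB = Vref / 2^n = 6.53 / 16384 = 0.00039856 V
Max error = LSB / 2 = 0.00039856 / 2 = 0.00019928 V
Max error = 0.1993 mV

0.1993 mV


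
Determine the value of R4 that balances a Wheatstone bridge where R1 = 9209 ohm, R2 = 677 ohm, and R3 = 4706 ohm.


At balance: R1*R4 = R2*R3, so R4 = R2*R3/R1.
R4 = 677 * 4706 / 9209
R4 = 3185962 / 9209
R4 = 345.96 ohm

345.96 ohm


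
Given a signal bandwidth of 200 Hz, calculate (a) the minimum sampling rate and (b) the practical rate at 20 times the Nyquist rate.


By Nyquist theorem, fs_min = 2 * fmax.
fs_min = 2 * 200 = 400 Hz
Practical rate = 20 * fs_min = 20 * 400 = 8000 Hz

fs_min = 400 Hz, fs_practical = 8000 Hz


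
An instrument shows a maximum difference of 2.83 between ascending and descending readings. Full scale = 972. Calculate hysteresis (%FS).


Hysteresis = (max difference / full scale) * 100%.
H = (2.83 / 972) * 100
H = 0.291 %FS

0.291 %FS


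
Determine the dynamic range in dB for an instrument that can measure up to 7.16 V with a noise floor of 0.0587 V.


Dynamic range = 20 * log10(Vmax / Vnoise).
DR = 20 * log10(7.16 / 0.0587)
DR = 20 * log10(121.98)
DR = 41.73 dB

41.73 dB


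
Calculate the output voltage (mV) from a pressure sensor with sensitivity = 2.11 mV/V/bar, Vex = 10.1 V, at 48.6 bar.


Output = sensitivity * Vex * P.
Vout = 2.11 * 10.1 * 48.6
Vout = 21.311 * 48.6
Vout = 1035.71 mV

1035.71 mV


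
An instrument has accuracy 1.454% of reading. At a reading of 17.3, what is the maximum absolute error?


Absolute error = (accuracy% / 100) * reading.
Error = (1.454 / 100) * 17.3
Error = 0.01454 * 17.3
Error = 0.2515

0.2515


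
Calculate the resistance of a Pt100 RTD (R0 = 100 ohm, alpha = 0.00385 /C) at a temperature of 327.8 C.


The RTD equation: Rt = R0 * (1 + alpha * T).
Rt = 100 * (1 + 0.00385 * 327.8)
Rt = 100 * (1 + 1.26203)
Rt = 100 * 2.26203
Rt = 226.203 ohm

226.203 ohm


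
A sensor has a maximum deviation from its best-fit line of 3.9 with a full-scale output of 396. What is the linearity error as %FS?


Linearity error = (max deviation / full scale) * 100%.
Linearity = (3.9 / 396) * 100
Linearity = 0.985 %FS

0.985 %FS


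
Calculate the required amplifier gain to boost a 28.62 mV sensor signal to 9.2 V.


Gain = Vout / Vin (converting to same units).
G = 9.2 V / 28.62 mV
G = 9200.0 mV / 28.62 mV
G = 321.45

321.45


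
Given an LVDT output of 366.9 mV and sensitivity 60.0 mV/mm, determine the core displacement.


Displacement = Vout / sensitivity.
d = 366.9 / 60.0
d = 6.115 mm

6.115 mm


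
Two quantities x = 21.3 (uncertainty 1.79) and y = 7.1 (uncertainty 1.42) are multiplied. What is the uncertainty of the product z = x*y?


For a product z = x*y, the relative uncertainty is:
uz/z = sqrt((ux/x)^2 + (uy/y)^2)
Relative uncertainties: ux/x = 1.79/21.3 = 0.084038
uy/y = 1.42/7.1 = 0.2
z = 21.3 * 7.1 = 151.2
uz = 151.2 * sqrt(0.084038^2 + 0.2^2) = 32.808

32.808


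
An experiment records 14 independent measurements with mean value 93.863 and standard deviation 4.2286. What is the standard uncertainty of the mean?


The standard uncertainty for Type A evaluation is u = s / sqrt(n).
u = 4.2286 / sqrt(14)
u = 4.2286 / 3.7417
u = 1.1301

1.1301


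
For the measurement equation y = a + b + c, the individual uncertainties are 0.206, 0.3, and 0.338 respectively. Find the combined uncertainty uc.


For a sum of independent quantities, uc = sqrt(u1^2 + u2^2 + u3^2).
uc = sqrt(0.206^2 + 0.3^2 + 0.338^2)
uc = sqrt(0.042436 + 0.09 + 0.114244)
uc = 0.4967

0.4967


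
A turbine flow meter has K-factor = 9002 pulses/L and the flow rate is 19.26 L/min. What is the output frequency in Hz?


Frequency = K * Q / 60 (converting L/min to L/s).
f = 9002 * 19.26 / 60
f = 173378.52 / 60
f = 2889.64 Hz

2889.64 Hz


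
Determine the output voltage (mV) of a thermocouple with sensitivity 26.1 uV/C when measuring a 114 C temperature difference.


The thermocouple output V = sensitivity * dT.
V = 26.1 uV/C * 114 C
V = 2975.4 uV
V = 2.975 mV

2.975 mV


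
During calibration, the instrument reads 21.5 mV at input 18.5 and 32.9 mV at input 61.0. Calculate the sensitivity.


Sensitivity = (y2 - y1) / (x2 - x1).
S = (32.9 - 21.5) / (61.0 - 18.5)
S = 11.4 / 42.5
S = 0.2682 mV/unit

0.2682 mV/unit


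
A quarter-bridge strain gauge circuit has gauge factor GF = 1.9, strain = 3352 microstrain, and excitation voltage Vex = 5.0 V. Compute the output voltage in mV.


Quarter bridge output: Vout = (GF * epsilon * Vex) / 4.
Vout = (1.9 * 3352e-6 * 5.0) / 4
Vout = 0.031844 / 4 V
Vout = 0.007961 V = 7.961 mV

7.961 mV


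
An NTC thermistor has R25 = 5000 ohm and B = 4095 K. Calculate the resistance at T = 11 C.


NTC thermistor equation: Rt = R25 * exp(B * (1/T - 1/T25)).
T in Kelvin: 284.15 K, T25 = 298.15 K
1/T - 1/T25 = 1/284.15 - 1/298.15 = 0.00016525
B * (1/T - 1/T25) = 4095 * 0.00016525 = 0.6767
Rt = 5000 * exp(0.6767) = 9836.9 ohm

9836.9 ohm


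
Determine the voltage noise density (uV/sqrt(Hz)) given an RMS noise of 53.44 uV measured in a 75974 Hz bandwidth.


Noise spectral density = Vrms / sqrt(BW).
NSD = 53.44 / sqrt(75974)
NSD = 53.44 / 275.6338
NSD = 0.1939 uV/sqrt(Hz)

0.1939 uV/sqrt(Hz)


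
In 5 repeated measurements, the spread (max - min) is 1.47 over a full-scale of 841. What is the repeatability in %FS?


Repeatability = (spread / full scale) * 100%.
R = (1.47 / 841) * 100
R = 0.175 %FS

0.175 %FS


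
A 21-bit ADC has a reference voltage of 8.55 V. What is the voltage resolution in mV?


The resolution (LSB) of an ADC is Vref / 2^n.
LSB = 8.55 / 2^21
LSB = 8.55 / 2097152
LSB = 4.08e-06 V = 0.00407696 mV

0.00407696 mV


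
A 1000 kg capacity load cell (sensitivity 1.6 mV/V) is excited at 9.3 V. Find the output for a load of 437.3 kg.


Vout = rated_output * Vex * (load / capacity).
Vout = 1.6 * 9.3 * (437.3 / 1000)
Vout = 1.6 * 9.3 * 0.4373
Vout = 6.507 mV

6.507 mV


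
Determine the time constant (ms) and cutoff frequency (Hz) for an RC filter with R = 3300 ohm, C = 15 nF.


Time constant: tau = R * C.
tau = 3300 * 1.50e-08 = 4.95e-05 s
tau = 0.0495 ms
Cutoff frequency: fc = 1 / (2*pi*R*C).
fc = 1 / (2*pi*4.95e-05) = 3215.25 Hz

tau = 0.0495 ms, fc = 3215.25 Hz


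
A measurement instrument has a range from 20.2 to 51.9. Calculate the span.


Span = upper range - lower range.
Span = 51.9 - (20.2)
Span = 31.7

31.7


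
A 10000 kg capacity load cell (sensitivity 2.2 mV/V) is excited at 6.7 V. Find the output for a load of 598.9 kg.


Vout = rated_output * Vex * (load / capacity).
Vout = 2.2 * 6.7 * (598.9 / 10000)
Vout = 2.2 * 6.7 * 0.05989
Vout = 0.883 mV

0.883 mV


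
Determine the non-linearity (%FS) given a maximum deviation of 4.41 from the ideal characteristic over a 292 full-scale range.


Linearity error = (max deviation / full scale) * 100%.
Linearity = (4.41 / 292) * 100
Linearity = 1.51 %FS

1.51 %FS


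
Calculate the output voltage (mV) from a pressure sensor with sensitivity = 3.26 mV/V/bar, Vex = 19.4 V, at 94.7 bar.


Output = sensitivity * Vex * P.
Vout = 3.26 * 19.4 * 94.7
Vout = 63.244 * 94.7
Vout = 5989.21 mV

5989.21 mV


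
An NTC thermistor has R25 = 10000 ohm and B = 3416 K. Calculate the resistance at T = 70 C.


NTC thermistor equation: Rt = R25 * exp(B * (1/T - 1/T25)).
T in Kelvin: 343.15 K, T25 = 298.15 K
1/T - 1/T25 = 1/343.15 - 1/298.15 = -0.00043984
B * (1/T - 1/T25) = 3416 * -0.00043984 = -1.5025
Rt = 10000 * exp(-1.5025) = 2225.8 ohm

2225.8 ohm


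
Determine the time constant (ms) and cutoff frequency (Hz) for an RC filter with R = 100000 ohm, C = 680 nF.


Time constant: tau = R * C.
tau = 100000 * 6.80e-07 = 0.068 s
tau = 68.0 ms
Cutoff frequency: fc = 1 / (2*pi*R*C).
fc = 1 / (2*pi*0.068) = 2.34 Hz

tau = 68.0 ms, fc = 2.34 Hz


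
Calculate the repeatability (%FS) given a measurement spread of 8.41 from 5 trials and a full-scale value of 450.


Repeatability = (spread / full scale) * 100%.
R = (8.41 / 450) * 100
R = 1.869 %FS

1.869 %FS


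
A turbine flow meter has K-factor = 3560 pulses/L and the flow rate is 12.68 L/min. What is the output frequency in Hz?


Frequency = K * Q / 60 (converting L/min to L/s).
f = 3560 * 12.68 / 60
f = 45140.8 / 60
f = 752.35 Hz

752.35 Hz


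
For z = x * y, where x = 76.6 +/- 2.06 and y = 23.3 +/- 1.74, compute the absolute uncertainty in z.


For a product z = x*y, the relative uncertainty is:
uz/z = sqrt((ux/x)^2 + (uy/y)^2)
Relative uncertainties: ux/x = 2.06/76.6 = 0.026893
uy/y = 1.74/23.3 = 0.074678
z = 76.6 * 23.3 = 1784.8
uz = 1784.8 * sqrt(0.026893^2 + 0.074678^2) = 141.663

141.663


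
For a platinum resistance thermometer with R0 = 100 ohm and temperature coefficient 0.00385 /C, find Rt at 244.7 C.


The RTD equation: Rt = R0 * (1 + alpha * T).
Rt = 100 * (1 + 0.00385 * 244.7)
Rt = 100 * (1 + 0.942095)
Rt = 100 * 1.942095
Rt = 194.21 ohm

194.21 ohm


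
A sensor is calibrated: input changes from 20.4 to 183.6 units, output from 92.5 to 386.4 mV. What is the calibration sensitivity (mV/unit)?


Sensitivity = (y2 - y1) / (x2 - x1).
S = (386.4 - 92.5) / (183.6 - 20.4)
S = 293.9 / 163.2
S = 1.8009 mV/unit

1.8009 mV/unit


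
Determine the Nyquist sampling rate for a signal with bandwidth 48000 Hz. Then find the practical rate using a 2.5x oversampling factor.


By Nyquist theorem, fs_min = 2 * fmax.
fs_min = 2 * 48000 = 96000 Hz
Practical rate = 2.5 * fs_min = 2.5 * 96000 = 240000 Hz

fs_min = 96000 Hz, fs_practical = 240000 Hz


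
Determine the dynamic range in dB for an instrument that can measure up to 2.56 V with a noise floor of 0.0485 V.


Dynamic range = 20 * log10(Vmax / Vnoise).
DR = 20 * log10(2.56 / 0.0485)
DR = 20 * log10(52.78)
DR = 34.45 dB

34.45 dB


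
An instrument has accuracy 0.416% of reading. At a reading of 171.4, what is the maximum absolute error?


Absolute error = (accuracy% / 100) * reading.
Error = (0.416 / 100) * 171.4
Error = 0.00416 * 171.4
Error = 0.713

0.713


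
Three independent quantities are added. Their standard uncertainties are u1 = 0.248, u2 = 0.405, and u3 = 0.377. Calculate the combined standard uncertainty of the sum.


For a sum of independent quantities, uc = sqrt(u1^2 + u2^2 + u3^2).
uc = sqrt(0.248^2 + 0.405^2 + 0.377^2)
uc = sqrt(0.061504 + 0.164025 + 0.142129)
uc = 0.6063

0.6063


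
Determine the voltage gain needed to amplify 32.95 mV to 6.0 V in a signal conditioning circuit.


Gain = Vout / Vin (converting to same units).
G = 6.0 V / 32.95 mV
G = 6000.0 mV / 32.95 mV
G = 182.09

182.09


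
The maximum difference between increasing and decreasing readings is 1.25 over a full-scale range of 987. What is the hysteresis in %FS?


Hysteresis = (max difference / full scale) * 100%.
H = (1.25 / 987) * 100
H = 0.127 %FS

0.127 %FS


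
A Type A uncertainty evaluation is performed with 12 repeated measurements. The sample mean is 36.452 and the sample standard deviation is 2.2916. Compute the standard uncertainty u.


The standard uncertainty for Type A evaluation is u = s / sqrt(n).
u = 2.2916 / sqrt(12)
u = 2.2916 / 3.4641
u = 0.6615

0.6615


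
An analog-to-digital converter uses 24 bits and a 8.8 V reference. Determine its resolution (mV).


The resolution (LSB) of an ADC is Vref / 2^n.
LSB = 8.8 / 2^24
LSB = 8.8 / 16777216
LSB = 5.2e-07 V = 0.00052452 mV

0.00052452 mV


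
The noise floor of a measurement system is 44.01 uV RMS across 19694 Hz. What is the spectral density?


Noise spectral density = Vrms / sqrt(BW).
NSD = 44.01 / sqrt(19694)
NSD = 44.01 / 140.3353
NSD = 0.3136 uV/sqrt(Hz)

0.3136 uV/sqrt(Hz)


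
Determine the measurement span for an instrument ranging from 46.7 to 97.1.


Span = upper range - lower range.
Span = 97.1 - (46.7)
Span = 50.4

50.4


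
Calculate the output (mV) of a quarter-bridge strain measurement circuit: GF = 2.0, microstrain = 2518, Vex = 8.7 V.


Quarter bridge output: Vout = (GF * epsilon * Vex) / 4.
Vout = (2.0 * 2518e-6 * 8.7) / 4
Vout = 0.0438132 / 4 V
Vout = 0.0109533 V = 10.9533 mV

10.9533 mV


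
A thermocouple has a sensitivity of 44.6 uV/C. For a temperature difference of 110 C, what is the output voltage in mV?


The thermocouple output V = sensitivity * dT.
V = 44.6 uV/C * 110 C
V = 4906.0 uV
V = 4.906 mV

4.906 mV


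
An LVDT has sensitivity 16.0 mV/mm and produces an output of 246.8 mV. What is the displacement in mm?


Displacement = Vout / sensitivity.
d = 246.8 / 16.0
d = 15.425 mm

15.425 mm


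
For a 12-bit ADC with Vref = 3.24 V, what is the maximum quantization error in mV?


The maximum quantization error is +/- LSB/2.
LSB = Vref / 2^n = 3.24 / 4096 = 0.00079102 V
Max error = LSB / 2 = 0.00079102 / 2 = 0.00039551 V
Max error = 0.3955 mV

0.3955 mV


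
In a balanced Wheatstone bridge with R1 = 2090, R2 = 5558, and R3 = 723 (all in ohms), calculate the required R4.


At balance: R1*R4 = R2*R3, so R4 = R2*R3/R1.
R4 = 5558 * 723 / 2090
R4 = 4018434 / 2090
R4 = 1922.7 ohm

1922.7 ohm


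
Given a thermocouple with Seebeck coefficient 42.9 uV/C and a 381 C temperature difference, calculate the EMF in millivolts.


The thermocouple output V = sensitivity * dT.
V = 42.9 uV/C * 381 C
V = 16344.9 uV
V = 16.345 mV

16.345 mV


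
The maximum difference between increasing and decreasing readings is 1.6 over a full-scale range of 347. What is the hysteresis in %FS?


Hysteresis = (max difference / full scale) * 100%.
H = (1.6 / 347) * 100
H = 0.461 %FS

0.461 %FS


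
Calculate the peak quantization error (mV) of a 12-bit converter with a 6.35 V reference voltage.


The maximum quantization error is +/- LSB/2.
LSB = Vref / 2^n = 6.35 / 4096 = 0.00155029 V
Max error = LSB / 2 = 0.00155029 / 2 = 0.00077515 V
Max error = 0.7751 mV

0.7751 mV


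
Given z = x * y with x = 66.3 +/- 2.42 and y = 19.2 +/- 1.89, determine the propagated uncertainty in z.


For a product z = x*y, the relative uncertainty is:
uz/z = sqrt((ux/x)^2 + (uy/y)^2)
Relative uncertainties: ux/x = 2.42/66.3 = 0.036501
uy/y = 1.89/19.2 = 0.098437
z = 66.3 * 19.2 = 1273.0
uz = 1273.0 * sqrt(0.036501^2 + 0.098437^2) = 133.644

133.644


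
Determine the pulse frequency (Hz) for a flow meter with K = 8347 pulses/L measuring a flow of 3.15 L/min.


Frequency = K * Q / 60 (converting L/min to L/s).
f = 8347 * 3.15 / 60
f = 26293.05 / 60
f = 438.22 Hz

438.22 Hz
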